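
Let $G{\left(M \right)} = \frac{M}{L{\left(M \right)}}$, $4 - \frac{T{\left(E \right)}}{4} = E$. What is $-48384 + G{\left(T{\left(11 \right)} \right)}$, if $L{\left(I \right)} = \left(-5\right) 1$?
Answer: $- \frac{241892}{5} \approx -48378.0$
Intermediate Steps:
$L{\left(I \right)} = -5$
$T{\left(E \right)} = 16 - 4 E$
$G{\left(M \right)} = - \frac{M}{5}$ ($G{\left(M \right)} = \frac{M}{-5} = M \left(- \frac{1}{5}\right) = - \frac{M}{5}$)
$-48384 + G{\left(T{\left(11 \right)} \right)} = -48384 - \frac{16 - 44}{5} = -48384 - - \frac{28}{5} = -48384 + \frac{28}{5} = - \frac{241892}{5}$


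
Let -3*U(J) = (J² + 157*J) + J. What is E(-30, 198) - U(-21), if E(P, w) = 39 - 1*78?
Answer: -998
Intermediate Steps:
E(P, w) = -39 (E(P, w) = 39 - 78 = -39)
U(J) = -158*J/3 - J²/3 (U(J) = -((J² + 157*J) + J)/3 = -(J² + 158*J)/3 = -158*J/3 - J²/3)
E(-30, 198) - U(-21) = -39 - (-1)*(-21)*(158 - 21)/3 = -39 - (-1)*(-21)*137/3 = -39 - 1*959 = -39 - 959 = -998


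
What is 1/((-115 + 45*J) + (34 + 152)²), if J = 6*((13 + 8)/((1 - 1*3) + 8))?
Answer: 1/35426 ≈ 2.8228e-5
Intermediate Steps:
J = 21 (J = 6*(21/((1 - 3) + 8)) = 6*(21/(-2 + 8)) = 6*(21/6) = 6*(21*(⅙)) = 6*(7/2) = 21)
1/((-115 + 45*J) + (34 + 152)²) = 1/((-115 + 45*21) + (34 + 152)²) = 1/((-115 + 945) + 186²) = 1/(830 + 34596) = 1/35426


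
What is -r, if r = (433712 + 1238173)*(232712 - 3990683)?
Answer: 6282895345335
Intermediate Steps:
r = -6282895345335 (r = 1671885*(-3757971) = -6282895345335)
-r = -1*(-6282895345335) = 6282895345335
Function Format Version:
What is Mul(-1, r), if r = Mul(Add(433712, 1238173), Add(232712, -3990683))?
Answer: 6282895345335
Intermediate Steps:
r = -6282895345335 (r = Mul(1671885, -3757971) = -6282895345335)
Mul(-1, r) = Mul(-1, -6282895345335) = 6282895345335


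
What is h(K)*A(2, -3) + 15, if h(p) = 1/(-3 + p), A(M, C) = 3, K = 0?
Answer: 14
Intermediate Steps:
h(K)*A(2, -3) + 15 = 3/(-3 + 0) + 15 = 3/(-3) + 15 = -⅓*3 + 15 = -1 + 15 = 14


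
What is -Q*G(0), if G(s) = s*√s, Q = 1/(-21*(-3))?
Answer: 0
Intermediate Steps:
Q = 1/63 ≈ 0.015873
G(s) = s^(3/2)
-Q*G(0) = -0^(3/2)/63 = -0/63 = -1*0 = 0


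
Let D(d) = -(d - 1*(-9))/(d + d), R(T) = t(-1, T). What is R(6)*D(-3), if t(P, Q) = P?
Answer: -1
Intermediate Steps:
R(T) = -1
D(d) = -(9 + d)/(2*d) (D(d) = -(d + 9)/(2*d) = -(9 + d)*1/(2*d) = -(9 + d)/(2*d))
R(6)*D(-3) = -(-9 - 1*(-3))/(2*(-3)) = -(-1)*(-9 + 3)/(2*3) = -(-1)*(-6)/(2*3) = -1*1 = -1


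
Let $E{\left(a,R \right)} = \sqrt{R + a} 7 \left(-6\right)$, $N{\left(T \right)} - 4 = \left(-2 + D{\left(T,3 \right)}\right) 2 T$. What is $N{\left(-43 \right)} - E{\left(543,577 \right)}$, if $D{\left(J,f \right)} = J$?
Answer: $3874 + 168 \sqrt{70} \approx 5279.6$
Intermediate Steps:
$N{\left(T \right)} = 4 + T \left(-4 + 2 T\right)$ ($N{\left(T \right)} = 4 + \left(-2 + T\right) 2 T = 4 + \left(-4 + 2 T\right) T = 4 + T \left(-4 + 2 T\right)$)
$E{\left(a,R \right)} = - 42 \sqrt{R + a}$ ($E{\left(a,R \right)} = 7 \sqrt{R + a} \left(-6\right) = - 42 \sqrt{R + a}$)
$N{\left(-43 \right)} - E{\left(543,577 \right)} = \left(4 - -172 + 2 \left(-43\right)^{2}\right) - - 42 \sqrt{577 + 543} = \left(4 + 172 + 2 \cdot 1849\right) - - 42 \sqrt{1120} = \left(4 + 172 + 3698\right) - - 42 \cdot 4 \sqrt{70} = 3874 - - 168 \sqrt{70} = 3874 + 168 \sqrt{70}$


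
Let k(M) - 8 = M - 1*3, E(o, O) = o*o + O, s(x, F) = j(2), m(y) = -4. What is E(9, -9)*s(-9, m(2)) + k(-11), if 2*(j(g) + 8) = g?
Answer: -510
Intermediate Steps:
j(g) = -8 + g/2
s(x, F) = -7 (s(x, F) = -8 + (½)*2 = -8 + 1 = -7)
E(o, O) = O + o² (E(o, O) = o² + O = O + o²)
k(M) = 5 + M (k(M) = 8 + (M - 1*3) = 8 + (M - 3) = 8 + (-3 + M) = 5 + M)
E(9, -9)*s(-9, m(2)) + k(-11) = (-9 + 9²)*(-7) + (5 - 11) = (-9 + 81)*(-7) - 6 = 72*(-7) - 6 = -504 - 6 = -510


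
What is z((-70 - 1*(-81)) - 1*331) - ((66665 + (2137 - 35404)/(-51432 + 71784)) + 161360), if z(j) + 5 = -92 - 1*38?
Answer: -1547826351/6784 ≈ -2.2816e+5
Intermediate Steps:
z(j) = -135 (z(j) = -5 + (-92 - 1*38) = -5 + (-92 - 38) = -5 - 130 = -135)
z((-70 - 1*(-81)) - 1*331) - ((66665 + (2137 - 35404)/(-51432 + 71784)) + 161360) = -135 - ((66665 + (2137 - 35404)/(-51432 + 71784)) + 161360) = -135 - ((66665 - 33267/20352) + 161360) = -135 - ((66665 - 33267*1/20352) + 161360) = -135 - ((66665 - 11089/6784) + 161360) = -135 - (452244271/6784 + 161360) = -135 - 1*1546910511/6784 = -135 - 1546910511/6784 = -1547826351/6784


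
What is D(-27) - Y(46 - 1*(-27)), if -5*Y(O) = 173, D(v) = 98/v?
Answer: 4181/135 ≈ 30.970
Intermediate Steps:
Y(O) = -173/5 (Y(O) = -⅕*173 = -173/5)
D(-27) - Y(46 - 1*(-27)) = 98/(-27) - 1*(-173/5) = 98*(-1/27) + 173/5 = -98/27 + 173/5 = 4181/135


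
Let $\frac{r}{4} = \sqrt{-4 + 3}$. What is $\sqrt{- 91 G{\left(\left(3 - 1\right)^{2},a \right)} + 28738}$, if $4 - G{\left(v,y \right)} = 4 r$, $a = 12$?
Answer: $\sqrt{28374 + 1456 i} \approx 168.5 + 4.3204 i$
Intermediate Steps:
$r = 4 i$ ($r = 4 \sqrt{-4 + 3} = 4 \sqrt{-1} = 4 i \approx 4.0 i$)
$G{\left(v,y \right)} = 4 - 16 i$ ($G{\left(v,y \right)} = 4 - 4 \cdot 4 i = 4 - 16 i$)
$\sqrt{- 91 G{\left(\left(3 - 1\right)^{2},a \right)} + 28738} = \sqrt{- 91 \left(4 - 16 i\right) + 28738} = \sqrt{\left(-364 + 1456 i\right) + 28738} = \sqrt{28374 + 1456 i}$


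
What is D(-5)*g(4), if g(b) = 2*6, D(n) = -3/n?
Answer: 36/5 ≈ 7.2000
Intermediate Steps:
g(b) = 12
D(-5)*g(4) = -3/(-5)*12 = -3*(-⅕)*12 = (⅗)*12 = 36/5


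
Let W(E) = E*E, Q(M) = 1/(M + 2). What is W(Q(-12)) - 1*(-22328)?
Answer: 2232801/100 ≈ 22328.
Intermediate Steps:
Q(M) = 1/(2 + M)
W(E) = E²
W(Q(-12)) - 1*(-22328) = (1/(2 - 12))² - 1*(-22328) = (1/(-10))² + 22328 = (-⅒)² + 22328 = 1/100 + 22328 = 2232801/100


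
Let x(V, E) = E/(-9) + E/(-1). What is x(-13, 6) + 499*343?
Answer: 513451/3 ≈ 1.7115e+5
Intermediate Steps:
x(V, E) = -10*E/9 (x(V, E) = E*(-1/9) + E*(-1) = -E/9 - E = -10*E/9)
x(-13, 6) + 499*343 = -10/9*6 + 499*343 = -20/3 + 171157 = 513451/3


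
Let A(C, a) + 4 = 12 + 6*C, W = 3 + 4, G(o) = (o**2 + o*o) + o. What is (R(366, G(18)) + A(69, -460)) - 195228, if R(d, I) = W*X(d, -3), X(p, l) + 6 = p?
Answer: -192286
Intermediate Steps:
G(o) = o + 2*o**2 (G(o) = (o**2 + o**2) + o = 2*o**2 + o = o + 2*o**2)
W = 7
X(p, l) = -6 + p
R(d, I) = -42 + 7*d (R(d, I) = 7*(-6 + d) = -42 + 7*d)
A(C, a) = 8 + 6*C (A(C, a) = -4 + (12 + 6*C) = 8 + 6*C)
(R(366, G(18)) + A(69, -460)) - 195228 = ((-42 + 7*366) + (8 + 6*69)) - 195228 = ((-42 + 2562) + (8 + 414)) - 195228 = (2520 + 422) - 195228 = 2942 - 195228 = -192286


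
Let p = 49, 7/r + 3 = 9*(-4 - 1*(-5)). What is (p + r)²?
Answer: 90601/36 ≈ 2516.7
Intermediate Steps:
r = 7/6 (r = 7/(-3 + 9*(-4 - 1*(-5))) = 7/(-3 + 9*(-4 + 5)) = 7/(-3 + 9*1) = 7/(-3 + 9) = 7/6 ≈ 1.1667)
(p + r)² = (49 + 7/6)² = (301/6)² = 90601/36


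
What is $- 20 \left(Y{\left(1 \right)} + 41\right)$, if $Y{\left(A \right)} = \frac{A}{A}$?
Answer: $-840$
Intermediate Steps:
$Y{\left(A \right)} = 1$
$- 20 \left(Y{\left(1 \right)} + 41\right) = - 20 \left(1 + 41\right) = \left(-20\right) 42 = -840$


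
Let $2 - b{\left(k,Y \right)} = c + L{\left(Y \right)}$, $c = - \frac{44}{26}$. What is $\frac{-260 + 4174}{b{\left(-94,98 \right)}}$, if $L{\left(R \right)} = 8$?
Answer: $- \frac{25441}{28} \approx -908.61$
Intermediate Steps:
$c = - \frac{22}{13}$ ($c = \left(-44\right) \frac{1}{26} = - \frac{22}{13} \approx -1.6923$)
$b{\left(k,Y \right)} = - \frac{56}{13}$ ($b{\left(k,Y \right)} = 2 - \left(- \frac{22}{13} + 8\right) = 2 - \frac{82}{13} = - \frac{56}{13}$)
$\frac{-260 + 4174}{b{\left(-94,98 \right)}} = \frac{-260 + 4174}{- \frac{56}{13}} = 3914 \left(- \frac{13}{56}\right) = - \frac{25441}{28}$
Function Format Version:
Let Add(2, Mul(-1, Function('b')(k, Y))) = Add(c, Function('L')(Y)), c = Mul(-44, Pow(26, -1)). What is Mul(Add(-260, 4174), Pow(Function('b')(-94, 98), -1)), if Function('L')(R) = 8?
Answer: Rational(-25441, 28) ≈ -908.61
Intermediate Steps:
c = Rational(-22, 13) (c = Mul(-44, Rational(1, 26)) = Rational(-22, 13) ≈ -1.6923)
Function('b')(k, Y) = Rational(-56, 13) (Function('b')(k, Y) = Add(2, Mul(-1, Add(Rational(-22, 13), 8))) = Add(2, Mul(-1, Rational(82, 13))) = Add(2, Rational(-82, 13)) = Rational(-56, 13))
Mul(Add(-260, 4174), Pow(Function('b')(-94, 98), -1)) = Mul(Add(-260, 4174), Pow(Rational(-56, 13), -1)) = Mul(3914, Rational(-13, 56)) = Rational(-25441, 28)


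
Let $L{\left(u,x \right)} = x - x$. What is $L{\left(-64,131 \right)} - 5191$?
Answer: $-5191$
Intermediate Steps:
$L{\left(u,x \right)} = 0$
$L{\left(-64,131 \right)} - 5191 = 0 - 5191 = -5191$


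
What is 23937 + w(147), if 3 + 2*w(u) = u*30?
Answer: 52281/2 ≈ 26141.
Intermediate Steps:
w(u) = -3/2 + 15*u (w(u) = -3/2 + (u*30)/2 = -3/2 + (30*u)/2 = -3/2 + 15*u)
23937 + w(147) = 23937 + (-3/2 + 15*147) = 23937 + (-3/2 + 2205) = 23937 + 4407/2 = 52281/2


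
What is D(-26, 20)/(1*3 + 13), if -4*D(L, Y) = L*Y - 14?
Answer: 267/32 ≈ 8.3438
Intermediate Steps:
D(L, Y) = 7/2 - L*Y/4 (D(L, Y) = -(L*Y - 14)/4 = -(-14 + L*Y)/4 = 7/2 - L*Y/4)
D(-26, 20)/(1*3 + 13) = (7/2 - 1/4*(-26)*20)/(1*3 + 13) = (7/2 + 130)/(3 + 13) = (267/2)/16 = (267/2)*(1/16) = 267/32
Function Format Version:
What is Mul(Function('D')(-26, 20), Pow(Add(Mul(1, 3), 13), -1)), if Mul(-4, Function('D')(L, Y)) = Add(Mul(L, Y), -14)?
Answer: Rational(267, 32) ≈ 8.3438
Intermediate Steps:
Function('D')(L, Y) = Add(Rational(7, 2), Mul(Rational(-1, 4), L, Y)) (Function('D')(L, Y) = Mul(Rational(-1, 4), Add(Mul(L, Y), -14)) = Mul(Rational(-1, 4), Add(-14, Mul(L, Y))) = Add(Rational(7, 2), Mul(Rational(-1, 4), L, Y)))
Mul(Function('D')(-26, 20), Pow(Add(Mul(1, 3), 13), -1)) = Mul(Add(Rational(7, 2), Mul(Rational(-1, 4), -26, 20)), Pow(Add(Mul(1, 3), 13), -1)) = Mul(Add(Rational(7, 2), 130), Pow(Add(3, 13), -1)) = Mul(Rational(267, 2), Pow(16, -1)) = Mul(Rational(267, 2), Rational(1, 16)) = Rational(267, 32)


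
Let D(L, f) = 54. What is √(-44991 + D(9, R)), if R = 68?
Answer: 3*I*√4993 ≈ 211.98*I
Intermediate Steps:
√(-44991 + D(9, R)) = √(-44991 + 54) = √(-44937) = 3*I*√4993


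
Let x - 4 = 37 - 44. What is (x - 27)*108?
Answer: -3240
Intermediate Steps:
x = -3 (x = 4 + (37 - 44) = 4 - 7 = -3)
(x - 27)*108 = (-3 - 27)*108 = -30*108 = -3240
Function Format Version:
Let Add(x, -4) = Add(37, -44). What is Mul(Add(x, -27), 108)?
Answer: -3240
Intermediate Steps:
x = -3 (x = Add(4, Add(37, -44)) = Add(4, -7) = -3)
Mul(Add(x, -27), 108) = Mul(Add(-3, -27), 108) = Mul(-30, 108) = -3240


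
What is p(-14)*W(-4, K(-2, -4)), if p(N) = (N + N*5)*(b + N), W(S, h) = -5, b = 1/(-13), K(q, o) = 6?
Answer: -76860/13 ≈ -5912.3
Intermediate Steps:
b = -1/13 ≈ -0.076923
p(N) = 6*N*(-1/13 + N) (p(N) = (N + N*5)*(-1/13 + N) = (N + 5*N)*(-1/13 + N) = (6*N)*(-1/13 + N) = 6*N*(-1/13 + N))
p(-14)*W(-4, K(-2, -4)) = ((6/13)*(-14)*(-1 + 13*(-14)))*(-5) = ((6/13)*(-14)*(-1 - 182))*(-5) = ((6/13)*(-14)*(-183))*(-5) = (15372/13)*(-5) = -76860/13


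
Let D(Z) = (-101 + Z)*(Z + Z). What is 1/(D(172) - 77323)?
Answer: -1/52899 ≈ -1.8904e-5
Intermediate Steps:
D(Z) = 2*Z*(-101 + Z) (D(Z) = (-101 + Z)*(2*Z) = 2*Z*(-101 + Z))
1/(D(172) - 77323) = 1/(2*172*(-101 + 172) - 77323) = 1/(2*172*71 - 77323) = 1/(24424 - 77323) = 1/(-52899) = -1/52899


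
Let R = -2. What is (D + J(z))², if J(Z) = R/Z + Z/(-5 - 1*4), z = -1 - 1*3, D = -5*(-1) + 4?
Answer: 32041/324 ≈ 98.892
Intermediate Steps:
D = 9 (D = 5 + 4 = 9)
z = -4 (z = -1 - 3 = -4)
J(Z) = -2/Z - Z/9 (J(Z) = -2/Z + Z/(-5 - 1*4) = -2/Z + Z/(-5 - 4) = -2/Z + Z/(-9) = -2/Z + Z*(-⅑) = -2/Z - Z/9)
(D + J(z))² = (9 + (-2/(-4) - ⅑*(-4)))² = (9 + (-2*(-¼) + 4/9))² = (9 + (½ + 4/9))² = (9 + 17/18)² = (179/18)² = 32041/324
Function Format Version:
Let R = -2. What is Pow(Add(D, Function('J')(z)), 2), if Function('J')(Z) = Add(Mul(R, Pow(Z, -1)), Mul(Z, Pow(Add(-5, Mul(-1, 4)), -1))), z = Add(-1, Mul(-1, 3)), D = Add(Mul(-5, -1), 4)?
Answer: Rational(32041, 324) ≈ 98.892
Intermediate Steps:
D = 9 (D = Add(5, 4) = 9)
z = -4 (z = Add(-1, -3) = -4)
Function('J')(Z) = Add(Mul(-2, Pow(Z, -1)), Mul(Rational(-1, 9), Z)) (Function('J')(Z) = Add(Mul(-2, Pow(Z, -1)), Mul(Z, Pow(Add(-5, Mul(-1, 4)), -1))) = Add(Mul(-2, Pow(Z, -1)), Mul(Z, Pow(Add(-5, -4), -1))) = Add(Mul(-2, Pow(Z, -1)), Mul(Z, Pow(-9, -1))) = Add(Mul(-2, Pow(Z, -1)), Mul(Z, Rational(-1, 9))) = Add(Mul(-2, Pow(Z, -1)), Mul(Rational(-1, 9), Z)))
Pow(Add(D, Function('J')(z)), 2) = Pow(Add(9, Add(Mul(-2, Pow(-4, -1)), Mul(Rational(-1, 9), -4))), 2) = Pow(Add(9, Add(Mul(-2, Rational(-1, 4)), Rational(4, 9))), 2) = Pow(Add(9, Add(Rational(1, 2), Rational(4, 9))), 2) = Pow(Add(9, Rational(17, 18)), 2) = Pow(Rational(179, 18), 2) = Rational(32041, 324)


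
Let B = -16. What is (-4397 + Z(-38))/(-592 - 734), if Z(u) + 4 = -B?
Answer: 4385/1326 ≈ 3.3069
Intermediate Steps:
Z(u) = 12 (Z(u) = -4 - 1*(-16) = -4 + 16 = 12)
(-4397 + Z(-38))/(-592 - 734) = (-4397 + 12)/(-592 - 734) = -4385/(-1326) = -4385*(-1/1326) = 4385/1326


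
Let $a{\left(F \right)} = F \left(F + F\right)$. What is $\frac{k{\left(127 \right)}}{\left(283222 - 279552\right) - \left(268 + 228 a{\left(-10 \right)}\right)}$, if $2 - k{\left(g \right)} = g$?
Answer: $\frac{125}{42198} \approx 0.0029622$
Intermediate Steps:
$k{\left(g \right)} = 2 - g$
$a{\left(F \right)} = 2 F^{2}$ ($a{\left(F \right)} = F 2 F = 2 F^{2}$)
$\frac{k{\left(127 \right)}}{\left(283222 - 279552\right) - \left(268 + 228 a{\left(-10 \right)}\right)} = \frac{2 - 127}{\left(283222 - 279552\right) - \left(268 + 228 \cdot 2 \left(-10\right)^{2}\right)} = \frac{2 - 127}{3670 - \left(268 + 228 \cdot 2 \cdot 100\right)} = - \frac{125}{3670 - 45868} = - \frac{125}{-42198} = \left(-125\right) \left(- \frac{1}{42198}\right) = \frac{125}{42198}$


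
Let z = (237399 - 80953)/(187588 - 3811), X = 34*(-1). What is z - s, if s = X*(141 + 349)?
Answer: 3061881266/183777 ≈ 16661.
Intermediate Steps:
X = -34
s = -16660 (s = -34*(141 + 349) = -34*490 = -16660)
z = 156446/183777 ≈ 0.85128
z - s = 156446/183777 - 1*(-16660) = 156446/183777 + 16660 = 3061881266/183777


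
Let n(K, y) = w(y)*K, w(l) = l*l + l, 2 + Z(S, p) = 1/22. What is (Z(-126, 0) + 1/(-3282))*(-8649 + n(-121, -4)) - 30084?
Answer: -62204099/6017 ≈ -10338.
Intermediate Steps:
Z(S, p) = -43/22 (Z(S, p) = -2 + 1/22 = -43/22)
w(l) = l + l² (w(l) = l² + l = l + l²)
n(K, y) = K*y*(1 + y) (n(K, y) = (y*(1 + y))*K = K*y*(1 + y))
(Z(-126, 0) + 1/(-3282))*(-8649 + n(-121, -4)) - 30084 = (-43/22 + 1/(-3282))*(-8649 - 121*(-4)*(1 - 4)) - 30084 = (-43/22 - 1/3282)*(-8649 - 121*(-4)*(-3)) - 30084 = -35287*(-8649 - 1452)/18051 - 30084 = -35287/18051*(-10101) - 30084 = 118811329/6017 - 30084 = -62204099/6017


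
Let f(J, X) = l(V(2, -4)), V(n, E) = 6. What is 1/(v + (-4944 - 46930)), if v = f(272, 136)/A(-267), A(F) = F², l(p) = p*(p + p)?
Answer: -7921/410893946 ≈ -1.9277e-5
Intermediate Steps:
l(p) = 2*p² (l(p) = p*(2*p) = 2*p²)
f(J, X) = 72 (f(J, X) = 2*6² = 2*36 = 72)
v = 8/7921 (v = 72/((-267)²) = 72/71289 = 72*(1/71289) = 8/7921 ≈ 0.0010100)
1/(v + (-4944 - 46930)) = 1/(8/7921 + (-4944 - 46930)) = 1/(8/7921 - 51874) = 1/(-410893946/7921) = -7921/410893946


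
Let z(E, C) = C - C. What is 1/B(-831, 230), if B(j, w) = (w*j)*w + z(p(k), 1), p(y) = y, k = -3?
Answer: -1/43959900 ≈ -2.2748e-8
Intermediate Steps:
z(E, C) = 0
B(j, w) = j*w**2 (B(j, w) = (w*j)*w + 0 = (j*w)*w + 0 = j*w**2 + 0 = j*w**2)
1/B(-831, 230) = 1/(-831*230**2) = 1/(-831*52900) = 1/(-43959900) = -1/43959900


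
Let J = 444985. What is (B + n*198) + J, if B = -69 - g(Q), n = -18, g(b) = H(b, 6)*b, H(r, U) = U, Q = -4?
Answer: 441376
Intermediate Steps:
g(b) = 6*b
B = -45 (B = -69 - 6*(-4) = -69 - 1*(-24) = -69 + 24 = -45)
(B + n*198) + J = (-45 - 18*198) + 444985 = (-45 - 3564) + 444985 = -3609 + 444985 = 441376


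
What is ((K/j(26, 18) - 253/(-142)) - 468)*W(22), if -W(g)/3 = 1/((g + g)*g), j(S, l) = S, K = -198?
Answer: 2624091/1786928 ≈ 1.4685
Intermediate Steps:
W(g) = -3/(2*g²) (W(g) = -3/((g + g)*g) = -3/((2*g)*g) = -3*1/(2*g)/g = -3/(2*g²))
((K/j(26, 18) - 253/(-142)) - 468)*W(22) = ((-198/26 - 253/(-142)) - 468)*(-3/2/22²) = ((-198*1/26 - 253*(-1/142)) - 468)*(-3/2*1/484) = ((-99/13 + 253/142) - 468)*(-3/968) = (-10769/1846 - 468)*(-3/968) = -874697/1846*(-3/968) = 2624091/1786928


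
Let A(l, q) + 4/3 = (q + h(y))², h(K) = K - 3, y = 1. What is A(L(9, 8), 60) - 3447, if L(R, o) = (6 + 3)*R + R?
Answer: -253/3 ≈ -84.333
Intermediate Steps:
h(K) = -3 + K
L(R, o) = 10*R (L(R, o) = 9*R + R = 10*R)
A(l, q) = -4/3 + (-2 + q)² (A(l, q) = -4/3 + (q + (-3 + 1))² = -4/3 + (q - 2)² = -4/3 + (-2 + q)²)
A(L(9, 8), 60) - 3447 = (-4/3 + (-2 + 60)²) - 3447 = (-4/3 + 58²) - 3447 = (-4/3 + 3364) - 3447 = 10088/3 - 3447 = -253/3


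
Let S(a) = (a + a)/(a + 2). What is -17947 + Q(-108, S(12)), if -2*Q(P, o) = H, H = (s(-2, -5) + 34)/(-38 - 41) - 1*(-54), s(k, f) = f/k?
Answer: -5679711/316 ≈ -17974.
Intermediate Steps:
S(a) = 2*a/(2 + a) (S(a) = (2*a)/(2 + a) = 2*a/(2 + a))
H = 8459/158 (H = (-5/(-2) + 34)/(-38 - 41) - 1*(-54) = (-5*(-1/2) + 34)/(-79) + 54 = (5/2 + 34)*(-1/79) + 54 = (73/2)*(-1/79) + 54 = -73/158 + 54 = 8459/158 ≈ 53.538)
Q(P, o) = -8459/316 (Q(P, o) = -1/2*8459/158 = -8459/316)
-17947 + Q(-108, S(12)) = -17947 - 8459/316 = -5679711/316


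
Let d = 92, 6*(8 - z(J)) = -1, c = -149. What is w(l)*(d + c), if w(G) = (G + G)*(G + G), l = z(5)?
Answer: -45619/3 ≈ -15206.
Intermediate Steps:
z(J) = 49/6 (z(J) = 8 - ⅙*(-1) = 8 + ⅙ = 49/6)
l = 49/6 ≈ 8.1667
w(G) = 4*G² (w(G) = (2*G)*(2*G) = 4*G²)
w(l)*(d + c) = (4*(49/6)²)*(92 - 149) = (4*(2401/36))*(-57) = (2401/9)*(-57) = -45619/3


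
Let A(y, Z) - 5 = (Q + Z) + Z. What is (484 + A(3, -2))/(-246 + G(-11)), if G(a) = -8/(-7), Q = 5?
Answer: -1715/857 ≈ -2.0012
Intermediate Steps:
G(a) = 8/7 (G(a) = -8*(-⅐) = 8/7)
A(y, Z) = 10 + 2*Z (A(y, Z) = 5 + ((5 + Z) + Z) = 5 + (5 + 2*Z) = 10 + 2*Z)
(484 + A(3, -2))/(-246 + G(-11)) = (484 + (10 + 2*(-2)))/(-246 + 8/7) = (484 + (10 - 4))/(-1714/7) = -7*(484 + 6)/1714 = -7/1714*490 = -1715/857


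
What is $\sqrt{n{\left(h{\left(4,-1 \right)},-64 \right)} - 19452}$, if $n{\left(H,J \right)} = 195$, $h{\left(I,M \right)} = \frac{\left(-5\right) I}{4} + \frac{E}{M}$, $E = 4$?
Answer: $7 i \sqrt{393} \approx 138.77 i$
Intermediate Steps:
$h{\left(I,M \right)} = \frac{4}{M} - \frac{5 I}{4}$ ($h{\left(I,M \right)} = \frac{\left(-5\right) I}{4} + \frac{4}{M} = - 5 I \frac{1}{4} + \frac{4}{M} = - \frac{5 I}{4} + \frac{4}{M} = \frac{4}{M} - \frac{5 I}{4}$)
$\sqrt{n{\left(h{\left(4,-1 \right)},-64 \right)} - 19452} = \sqrt{195 - 19452} = \sqrt{-19257} = 7 i \sqrt{393}$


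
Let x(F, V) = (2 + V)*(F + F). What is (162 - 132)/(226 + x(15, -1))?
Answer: 15/128 ≈ 0.11719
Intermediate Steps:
x(F, V) = 2*F*(2 + V) (x(F, V) = (2 + V)*(2*F) = 2*F*(2 + V))
(162 - 132)/(226 + x(15, -1)) = (162 - 132)/(226 + 2*15*(2 - 1)) = 30/(226 + 2*15*1) = 30/(226 + 30) = 30/256 = 30*(1/256) = 15/128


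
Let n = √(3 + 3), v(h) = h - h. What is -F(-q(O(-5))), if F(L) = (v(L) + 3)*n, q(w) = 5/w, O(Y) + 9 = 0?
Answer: -3*√6 ≈ -7.3485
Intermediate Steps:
v(h) = 0
O(Y) = -9 (O(Y) = -9 + 0 = -9)
n = √6 ≈ 2.4495
F(L) = 3*√6 (F(L) = (0 + 3)*√6 = 3*√6)
-F(-q(O(-5))) = -3*√6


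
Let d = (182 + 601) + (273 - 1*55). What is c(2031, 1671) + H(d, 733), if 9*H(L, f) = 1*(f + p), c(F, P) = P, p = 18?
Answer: 15790/9 ≈ 1754.4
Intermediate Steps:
d = 1001 (d = 783 + (273 - 55) = 783 + 218 = 1001)
H(L, f) = 2 + f/9 (H(L, f) = (1*(f + 18))/9 = (1*(18 + f))/9 = (18 + f)/9 = 2 + f/9)
c(2031, 1671) + H(d, 733) = 1671 + (2 + (⅑)*733) = 1671 + (2 + 733/9) = 1671 + 751/9 = 15790/9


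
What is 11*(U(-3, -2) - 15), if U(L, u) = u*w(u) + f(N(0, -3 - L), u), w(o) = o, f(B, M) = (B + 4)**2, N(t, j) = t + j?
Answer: 55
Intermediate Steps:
N(t, j) = j + t
f(B, M) = (4 + B)**2
U(L, u) = u**2 + (1 - L)**2 (U(L, u) = u*u + (4 + ((-3 - L) + 0))**2 = u**2 + (4 + (-3 - L))**2 = u**2 + (1 - L)**2)
11*(U(-3, -2) - 15) = 11*(((-2)**2 + (-1 - 3)**2) - 15) = 11*((4 + (-4)**2) - 15) = 11*((4 + 16) - 15) = 11*(20 - 15) = 11*5 = 55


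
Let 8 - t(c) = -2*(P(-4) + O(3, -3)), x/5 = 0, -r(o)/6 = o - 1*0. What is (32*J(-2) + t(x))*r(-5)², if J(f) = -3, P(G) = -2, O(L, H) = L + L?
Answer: -72000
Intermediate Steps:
O(L, H) = 2*L
r(o) = -6*o (r(o) = -6*(o - 1*0) = -6*(o + 0) = -6*o)
x = 0 (x = 5*0 = 0)
t(c) = 16 (t(c) = 8 - (-2)*(-2 + 2*3) = 8 - (-2)*(-2 + 6) = 8 - (-2)*4 = 8 - 1*(-8) = 8 + 8 = 16)
(32*J(-2) + t(x))*r(-5)² = (32*(-3) + 16)*(-6*(-5))² = (-96 + 16)*30² = -80*900 = -72000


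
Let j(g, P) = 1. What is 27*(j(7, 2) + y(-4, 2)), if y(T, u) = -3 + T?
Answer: -162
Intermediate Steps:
27*(j(7, 2) + y(-4, 2)) = 27*(1 + (-3 - 4)) = 27*(1 - 7) = 27*(-6) = -162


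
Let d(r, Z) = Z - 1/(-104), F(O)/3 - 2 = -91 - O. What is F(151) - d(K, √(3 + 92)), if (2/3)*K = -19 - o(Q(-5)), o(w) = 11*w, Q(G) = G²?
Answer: -74881/104 - √95 ≈ -729.76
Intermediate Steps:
F(O) = -267 - 3*O (F(O) = 6 + 3*(-91 - O) = 6 + (-273 - 3*O) = -267 - 3*O)
K = -441 (K = 3*(-19 - 11*(-5)²)/2 = 3*(-19 - 11*25)/2 = 3*(-19 - 1*275)/2 = 3*(-19 - 275)/2 = (3/2)*(-294) = -441)
d(r, Z) = 1/104 + Z (d(r, Z) = Z - 1*(-1/104) = Z + 1/104 = 1/104 + Z)
F(151) - d(K, √(3 + 92)) = (-267 - 3*151) - (1/104 + √(3 + 92)) = (-267 - 453) - (1/104 + √95) = -720 + (-1/104 - √95) = -74881/104 - √95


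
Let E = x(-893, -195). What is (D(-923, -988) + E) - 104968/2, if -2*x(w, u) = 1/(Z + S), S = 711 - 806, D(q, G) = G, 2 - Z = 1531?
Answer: -173677055/3248 ≈ -53472.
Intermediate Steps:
Z = -1529 (Z = 2 - 1*1531 = 2 - 1531 = -1529)
S = -95
x(w, u) = 1/3248 (x(w, u) = -1/(2*(-1529 - 95)) = -1/2/(-1624) = -1/2*(-1/1624) = 1/3248)
E = 1/3248 ≈ 0.00030788
(D(-923, -988) + E) - 104968/2 = (-988 + 1/3248) - 104968/2 = -3209023/3248 - 104968*1/2 = -3209023/3248 - 52484 = -173677055/3248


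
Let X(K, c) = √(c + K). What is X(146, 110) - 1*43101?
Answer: -43085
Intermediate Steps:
X(K, c) = √(K + c)
X(146, 110) - 1*43101 = √(146 + 110) - 1*43101 = √256 - 43101 = 16 - 43101 = -43085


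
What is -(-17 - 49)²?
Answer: -4356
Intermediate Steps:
-(-17 - 49)² = -1*(-66)² = -1*4356 = -4356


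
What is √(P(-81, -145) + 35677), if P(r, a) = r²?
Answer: 7*√862 ≈ 205.52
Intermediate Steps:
√(P(-81, -145) + 35677) = √((-81)² + 35677) = √(6561 + 35677) = √42238 = 7*√862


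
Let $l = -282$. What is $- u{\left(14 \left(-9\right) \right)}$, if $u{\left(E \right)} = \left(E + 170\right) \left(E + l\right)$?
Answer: $17952$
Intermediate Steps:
$u{\left(E \right)} = \left(-282 + E\right) \left(170 + E\right)$ ($u{\left(E \right)} = \left(E + 170\right) \left(E - 282\right) = \left(170 + E\right) \left(-282 + E\right) = \left(-282 + E\right) \left(170 + E\right)$)
$- u{\left(14 \left(-9\right) \right)} = - (-47940 + \left(14 \left(-9\right)\right)^{2} - 112 \cdot 14 \left(-9\right)) = - (-47940 + \left(-126\right)^{2} - -14112) = - (-47940 + 15876 + 14112) = \left(-1\right) \left(-17952\right) = 17952$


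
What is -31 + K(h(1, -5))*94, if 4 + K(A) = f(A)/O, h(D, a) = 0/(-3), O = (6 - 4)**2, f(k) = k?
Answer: -407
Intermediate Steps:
O = 4 (O = 2**2 = 4)
h(D, a) = 0 (h(D, a) = 0*(-1/3) = 0)
K(A) = -4 + A/4
-31 + K(h(1, -5))*94 = -31 + (-4 + (1/4)*0)*94 = -31 + (-4 + 0)*94 = -31 - 4*94 = -31 - 376 = -407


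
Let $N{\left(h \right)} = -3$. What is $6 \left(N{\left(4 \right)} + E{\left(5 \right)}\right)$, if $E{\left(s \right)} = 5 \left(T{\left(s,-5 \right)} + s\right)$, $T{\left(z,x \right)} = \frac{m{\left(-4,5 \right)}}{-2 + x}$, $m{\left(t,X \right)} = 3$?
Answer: $\frac{834}{7} \approx 119.14$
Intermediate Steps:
$T{\left(z,x \right)} = \frac{3}{-2 + x}$
$E{\left(s \right)} = - \frac{15}{7} + 5 s$ ($E{\left(s \right)} = 5 \left(\frac{3}{-2 - 5} + s\right) = 5 \left(\frac{3}{-7} + s\right) = 5 \left(3 \left(- \frac{1}{7}\right) + s\right) = 5 \left(- \frac{3}{7} + s\right) = - \frac{15}{7} + 5 s$)
$6 \left(N{\left(4 \right)} + E{\left(5 \right)}\right) = 6 \left(-3 + \left(- \frac{15}{7} + 5 \cdot 5\right)\right) = 6 \left(-3 + \left(- \frac{15}{7} + 25\right)\right) = 6 \left(-3 + \frac{160}{7}\right) = 6 \cdot \frac{139}{7} = \frac{834}{7}$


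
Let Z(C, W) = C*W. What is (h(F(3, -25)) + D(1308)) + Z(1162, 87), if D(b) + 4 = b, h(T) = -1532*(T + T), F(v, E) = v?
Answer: 93206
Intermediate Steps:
h(T) = -3064*T
D(b) = -4 + b
(h(F(3, -25)) + D(1308)) + Z(1162, 87) = (-3064*3 + (-4 + 1308)) + 1162*87 = (-9192 + 1304) + 101094 = -7888 + 101094 = 93206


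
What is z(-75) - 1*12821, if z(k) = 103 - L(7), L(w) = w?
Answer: -12725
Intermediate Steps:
z(k) = 96 (z(k) = 103 - 1*7 = 103 - 7 = 96)
z(-75) - 1*12821 = 96 - 1*12821 = 96 - 12821 = -12725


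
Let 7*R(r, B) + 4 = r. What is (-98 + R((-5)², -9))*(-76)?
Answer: 7220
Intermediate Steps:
R(r, B) = -4/7 + r/7
(-98 + R((-5)², -9))*(-76) = (-98 + (-4/7 + (⅐)*(-5)²))*(-76) = (-98 + (-4/7 + (⅐)*25))*(-76) = (-98 + (-4/7 + 25/7))*(-76) = (-98 + 3)*(-76) = -95*(-76) = 7220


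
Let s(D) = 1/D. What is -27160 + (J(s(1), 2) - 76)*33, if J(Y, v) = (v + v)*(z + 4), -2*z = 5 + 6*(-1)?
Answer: -29074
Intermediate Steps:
z = 1/2 (z = -(5 + 6*(-1))/2 = -(5 - 6)/2 = -1/2*(-1) = 1/2 ≈ 0.50000)
J(Y, v) = 9*v (J(Y, v) = (v + v)*(1/2 + 4) = (2*v)*(9/2) = 9*v)
-27160 + (J(s(1), 2) - 76)*33 = -27160 + (9*2 - 76)*33 = -27160 + (18 - 76)*33 = -27160 - 58*33 = -27160 - 1914 = -29074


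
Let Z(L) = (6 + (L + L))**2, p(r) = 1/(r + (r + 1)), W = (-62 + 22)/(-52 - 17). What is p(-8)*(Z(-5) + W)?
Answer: -1144/1035 ≈ -1.1053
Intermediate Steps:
W = 40/69 (W = -40/(-69) = -40*(-1/69) = 40/69 ≈ 0.57971)
p(r) = 1/(1 + 2*r) (p(r) = 1/(r + (1 + r)) = 1/(1 + 2*r))
Z(L) = (6 + 2*L)**2
p(-8)*(Z(-5) + W) = (4*(3 - 5)**2 + 40/69)/(1 + 2*(-8)) = (4*(-2)**2 + 40/69)/(1 - 16) = (4*4 + 40/69)/(-15) = -(16 + 40/69)/15 = -1/15*1144/69 = -1144/1035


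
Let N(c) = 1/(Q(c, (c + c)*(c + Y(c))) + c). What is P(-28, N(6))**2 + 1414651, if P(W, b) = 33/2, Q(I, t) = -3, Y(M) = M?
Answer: 5659693/4 ≈ 1.4149e+6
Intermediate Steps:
N(c) = 1/(-3 + c)
P(W, b) = 33/2 (P(W, b) = 33*(1/2) = 33/2)
P(-28, N(6))**2 + 1414651 = (33/2)**2 + 1414651 = 1089/4 + 1414651 = 5659693/4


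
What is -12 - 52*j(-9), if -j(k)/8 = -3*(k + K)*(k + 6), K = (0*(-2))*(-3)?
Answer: -33708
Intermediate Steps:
K = 0 (K = 0*(-3) = 0)
j(k) = 24*k*(6 + k) (j(k) = -(-24)*(k + 0)*(k + 6) = -(-24)*k*(6 + k) = 24*k*(6 + k))
-12 - 52*j(-9) = -12 - 1248*(-9)*(6 - 9) = -12 - 1248*(-9)*(-3) = -12 - 52*648 = -12 - 33696 = -33708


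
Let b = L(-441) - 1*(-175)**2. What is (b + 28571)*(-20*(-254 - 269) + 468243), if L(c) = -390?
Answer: -1169950132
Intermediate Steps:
b = -31015 (b = -390 - 1*(-175)**2 = -390 - 1*30625 = -390 - 30625 = -31015)
(b + 28571)*(-20*(-254 - 269) + 468243) = (-31015 + 28571)*(-20*(-254 - 269) + 468243) = -2444*(-20*(-523) + 468243) = -2444*(10460 + 468243) = -2444*478703 = -1169950132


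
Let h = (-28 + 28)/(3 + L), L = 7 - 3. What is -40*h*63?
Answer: 0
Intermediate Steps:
L = 4
h = 0 (h = (-28 + 28)/(3 + 4) = 0/7 = 0*(⅐) = 0)
-40*h*63 = -40*0*63 = 0*63 = 0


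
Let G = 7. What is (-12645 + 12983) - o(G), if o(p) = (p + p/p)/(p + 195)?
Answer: 34134/101 ≈ 337.96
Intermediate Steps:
o(p) = (1 + p)/(195 + p) (o(p) = (p + 1)/(195 + p) = (1 + p)/(195 + p))
(-12645 + 12983) - o(G) = (-12645 + 12983) - (1 + 7)/(195 + 7) = 338 - 8/202 = 338 - 1*4/101 = 338 - 4/101 = 34134/101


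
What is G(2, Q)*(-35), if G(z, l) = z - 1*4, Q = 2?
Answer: 70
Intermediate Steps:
G(z, l) = -4 + z (G(z, l) = z - 4 = -4 + z)
G(2, Q)*(-35) = (-4 + 2)*(-35) = -2*(-35) = 70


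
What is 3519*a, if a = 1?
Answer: 3519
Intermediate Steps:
3519*a = 3519*1 = 3519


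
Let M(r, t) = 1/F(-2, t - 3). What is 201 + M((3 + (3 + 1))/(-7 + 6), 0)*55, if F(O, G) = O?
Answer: 347/2 ≈ 173.50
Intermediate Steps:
M(r, t) = -½ (M(r, t) = 1/(-2) = -½)
201 + M((3 + (3 + 1))/(-7 + 6), 0)*55 = 201 - ½*55 = 201 - 55/2 = 347/2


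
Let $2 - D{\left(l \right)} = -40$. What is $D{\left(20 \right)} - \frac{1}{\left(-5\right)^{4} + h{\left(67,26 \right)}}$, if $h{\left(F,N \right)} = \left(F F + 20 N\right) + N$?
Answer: $\frac{237719}{5660} \approx 42.0$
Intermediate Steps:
$D{\left(l \right)} = 42$ ($D{\left(l \right)} = 2 - -40 = 2 + 40 = 42$)
$h{\left(F,N \right)} = F^{2} + 21 N$ ($h{\left(F,N \right)} = \left(F^{2} + 20 N\right) + N = F^{2} + 21 N$)
$D{\left(20 \right)} - \frac{1}{\left(-5\right)^{4} + h{\left(67,26 \right)}} = 42 - \frac{1}{\left(-5\right)^{4} + \left(67^{2} + 21 \cdot 26\right)} = 42 - \frac{1}{625 + \left(4489 + 546\right)} = 42 - \frac{1}{625 + 5035} = 42 - \frac{1}{5660} = \frac{237719}{5660}$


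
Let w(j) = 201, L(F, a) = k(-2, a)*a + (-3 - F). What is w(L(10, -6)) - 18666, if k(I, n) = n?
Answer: -18465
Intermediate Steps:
L(F, a) = -3 + a² - F (L(F, a) = a*a + (-3 - F) = a² + (-3 - F) = -3 + a² - F)
w(L(10, -6)) - 18666 = 201 - 18666 = -18465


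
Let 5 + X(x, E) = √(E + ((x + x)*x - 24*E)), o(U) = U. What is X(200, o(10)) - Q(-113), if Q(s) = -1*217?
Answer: 212 + √79770 ≈ 494.44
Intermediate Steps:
Q(s) = -217
X(x, E) = -5 + √(-23*E + 2*x²) (X(x, E) = -5 + √(E + ((x + x)*x - 24*E)) = -5 + √(E + ((2*x)*x - 24*E)) = -5 + √(E + (2*x² - 24*E)) = -5 + √(E + (-24*E + 2*x²)) = -5 + √(-23*E + 2*x²))
X(200, o(10)) - Q(-113) = (-5 + √(-23*10 + 2*200²)) - 1*(-217) = (-5 + √(-230 + 2*40000)) + 217 = (-5 + √(-230 + 80000)) + 217 = (-5 + √79770) + 217 = 212 + √79770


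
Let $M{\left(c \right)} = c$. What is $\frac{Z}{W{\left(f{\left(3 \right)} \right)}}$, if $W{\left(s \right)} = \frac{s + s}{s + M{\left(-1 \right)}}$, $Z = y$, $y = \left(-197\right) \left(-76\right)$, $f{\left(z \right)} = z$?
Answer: $\frac{14972}{3} \approx 4990.7$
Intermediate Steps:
$y = 14972$
$Z = 14972$
$W{\left(s \right)} = \frac{2 s}{-1 + s}$ ($W{\left(s \right)} = \frac{s + s}{s - 1} = \frac{2 s}{-1 + s}$)
$\frac{Z}{W{\left(f{\left(3 \right)} \right)}} = \frac{14972}{2 \cdot 3 \frac{1}{-1 + 3}} = \frac{14972}{2 \cdot 3 \cdot \frac{1}{2}} = \frac{14972}{3}$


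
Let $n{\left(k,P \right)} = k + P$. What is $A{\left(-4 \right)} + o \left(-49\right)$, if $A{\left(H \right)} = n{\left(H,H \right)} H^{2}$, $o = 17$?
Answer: $-961$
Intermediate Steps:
$n{\left(k,P \right)} = P + k$
$A{\left(H \right)} = 2 H^{3}$ ($A{\left(H \right)} = \left(H + H\right) H^{2} = 2 H H^{2} = 2 H^{3}$)
$A{\left(-4 \right)} + o \left(-49\right) = 2 \left(-4\right)^{3} + 17 \left(-49\right) = 2 \left(-64\right) - 833 = -128 - 833 = -961$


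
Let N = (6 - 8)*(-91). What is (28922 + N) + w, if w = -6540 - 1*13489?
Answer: 9075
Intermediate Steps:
N = 182 (N = -2*(-91) = 182)
w = -20029 (w = -6540 - 13489 = -20029)
(28922 + N) + w = (28922 + 182) - 20029 = 29104 - 20029 = 9075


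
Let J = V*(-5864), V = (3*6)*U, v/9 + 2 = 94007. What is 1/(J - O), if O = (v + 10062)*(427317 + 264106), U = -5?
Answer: -1/591931542501 ≈ -1.6894e-12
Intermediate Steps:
v = 846045 (v = -18 + 9*94007 = -18 + 846063 = 846045)
V = -90 (V = (3*6)*(-5) = 18*(-5) = -90)
O = 591932070261 (O = (846045 + 10062)*(427317 + 264106) = 856107*691423 = 591932070261)
J = 527760 (J = -90*(-5864) = 527760)
1/(J - O) = 1/(527760 - 1*591932070261) = 1/(527760 - 591932070261) = 1/(-591931542501) = -1/591931542501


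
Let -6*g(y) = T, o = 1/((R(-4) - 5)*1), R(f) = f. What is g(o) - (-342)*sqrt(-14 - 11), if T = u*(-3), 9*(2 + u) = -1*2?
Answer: -10/9 + 1710*I ≈ -1.1111 + 1710.0*I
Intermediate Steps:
u = -20/9 (u = -2 + (-1*2)/9 = -2 + (1/9)*(-2) = -2 - 2/9 = -20/9 ≈ -2.2222)
T = 20/3 (T = -20/9*(-3) = 20/3 ≈ 6.6667)
o = -1/9 (o = 1/((-4 - 5)*1) = 1/(-9*1) = 1/(-9) = -1/9 ≈ -0.11111)
g(y) = -10/9 (g(y) = -1/6*20/3 = -10/9)
g(o) - (-342)*sqrt(-14 - 11) = -10/9 - (-342)*sqrt(-14 - 11) = -10/9 - (-342)*sqrt(-25) = -10/9 - (-342)*5*I = -10/9 - (-1710)*I = -10/9 + 1710*I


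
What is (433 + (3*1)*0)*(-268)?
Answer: -116044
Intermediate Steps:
(433 + (3*1)*0)*(-268) = (433 + 3*0)*(-268) = (433 + 0)*(-268) = 433*(-268) = -116044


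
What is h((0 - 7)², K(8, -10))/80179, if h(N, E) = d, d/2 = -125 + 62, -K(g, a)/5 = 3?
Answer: -126/80179 ≈ -0.0015715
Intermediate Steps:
K(g, a) = -15 (K(g, a) = -5*3 = -15)
d = -126 (d = 2*(-125 + 62) = 2*(-63) = -126)
h(N, E) = -126
h((0 - 7)², K(8, -10))/80179 = -126/80179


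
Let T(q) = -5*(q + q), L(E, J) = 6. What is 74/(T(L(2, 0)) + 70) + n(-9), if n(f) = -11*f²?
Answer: -4418/5 ≈ -883.60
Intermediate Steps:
T(q) = -10*q
74/(T(L(2, 0)) + 70) + n(-9) = 74/(-10*6 + 70) - 11*(-9)² = 74/(-60 + 70) - 11*81 = 74/10 - 891 = (⅒)*74 - 891 = 37/5 - 891 = -4418/5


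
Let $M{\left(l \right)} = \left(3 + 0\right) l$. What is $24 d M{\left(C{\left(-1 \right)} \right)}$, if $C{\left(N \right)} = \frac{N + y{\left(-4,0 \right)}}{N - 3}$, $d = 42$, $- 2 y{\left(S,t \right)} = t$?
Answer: $756$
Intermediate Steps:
$y{\left(S,t \right)} = - \frac{t}{2}$
$C{\left(N \right)} = \frac{N}{-3 + N}$ ($C{\left(N \right)} = \frac{N - 0}{N - 3} = \frac{N + 0}{-3 + N} = \frac{N}{-3 + N}$)
$M{\left(l \right)} = 3 l$
$24 d M{\left(C{\left(-1 \right)} \right)} = 24 \cdot 42 \cdot 3 \left(- \frac{1}{-3 - 1}\right) = 1008 \cdot 3 \left(- \frac{1}{-4}\right) = 1008 \cdot 3 \left(\left(-1\right) \left(- \frac{1}{4}\right)\right) = 1008 \cdot 3 \cdot \frac{1}{4} = 1008 \cdot \frac{3}{4} = 756$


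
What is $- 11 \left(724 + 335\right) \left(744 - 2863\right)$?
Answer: $24684231$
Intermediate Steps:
$- 11 \left(724 + 335\right) \left(744 - 2863\right) = - 11 \cdot 1059 \left(-2119\right) = \left(-11\right) \left(-2244021\right) = 24684231$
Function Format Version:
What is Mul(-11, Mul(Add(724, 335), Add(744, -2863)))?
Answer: 24684231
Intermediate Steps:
Mul(-11, Mul(Add(724, 335), Add(744, -2863))) = Mul(-11, Mul(1059, -2119)) = Mul(-11, -2244021) = 24684231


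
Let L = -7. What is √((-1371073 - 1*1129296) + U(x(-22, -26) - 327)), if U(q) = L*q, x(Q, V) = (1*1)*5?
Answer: I*√2498115 ≈ 1580.5*I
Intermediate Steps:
x(Q, V) = 5 (x(Q, V) = 1*5 = 5)
U(q) = -7*q
√((-1371073 - 1*1129296) + U(x(-22, -26) - 327)) = √((-1371073 - 1*1129296) - 7*(5 - 327)) = √((-1371073 - 1129296) - 7*(-322)) = √(-2500369 + 2254) = √(-2498115) = I*√2498115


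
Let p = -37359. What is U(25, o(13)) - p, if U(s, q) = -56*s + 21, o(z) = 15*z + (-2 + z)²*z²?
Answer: 35980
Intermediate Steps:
o(z) = 15*z + z²*(-2 + z)²
U(s, q) = 21 - 56*s
U(25, o(13)) - p = (21 - 56*25) - 1*(-37359) = (21 - 1400) + 37359 = -1379 + 37359 = 35980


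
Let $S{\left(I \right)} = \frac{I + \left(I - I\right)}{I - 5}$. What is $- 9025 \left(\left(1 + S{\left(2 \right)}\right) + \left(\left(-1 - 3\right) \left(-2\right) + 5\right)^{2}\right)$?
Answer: $- \frac{4584700}{3} \approx -1.5282 \cdot 10^{6}$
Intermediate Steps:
$S{\left(I \right)} = \frac{I}{-5 + I}$ ($S{\left(I \right)} = \frac{I + 0}{-5 + I} = \frac{I}{-5 + I}$)
$- 9025 \left(\left(1 + S{\left(2 \right)}\right) + \left(\left(-1 - 3\right) \left(-2\right) + 5\right)^{2}\right) = - 9025 \left(\left(1 + \frac{2}{-5 + 2}\right) + \left(\left(-1 - 3\right) \left(-2\right) + 5\right)^{2}\right) = - 9025 \left(\left(1 + \frac{2}{-3}\right) + \left(\left(-4\right) \left(-2\right) + 5\right)^{2}\right) = - 9025 \left(\left(1 + 2 \left(- \frac{1}{3}\right)\right) + \left(8 + 5\right)^{2}\right) = - 9025 \left(\left(1 - \frac{2}{3}\right) + 13^{2}\right) = - 9025 \left(\frac{1}{3} + 169\right) = \left(-9025\right) \frac{508}{3} = - \frac{4584700}{3}$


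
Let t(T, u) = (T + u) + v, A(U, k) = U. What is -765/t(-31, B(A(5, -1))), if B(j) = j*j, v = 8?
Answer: -765/2 ≈ -382.50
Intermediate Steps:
B(j) = j²
t(T, u) = 8 + T + u (t(T, u) = (T + u) + 8 = 8 + T + u)
-765/t(-31, B(A(5, -1))) = -765/(8 - 31 + 5²) = -765/(8 - 31 + 25) = -765/2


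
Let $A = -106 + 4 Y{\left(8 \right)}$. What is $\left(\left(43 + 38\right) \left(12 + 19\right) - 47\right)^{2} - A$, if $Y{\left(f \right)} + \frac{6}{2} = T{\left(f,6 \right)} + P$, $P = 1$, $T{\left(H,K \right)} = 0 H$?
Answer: $6071410$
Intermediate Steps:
$T{\left(H,K \right)} = 0$
$Y{\left(f \right)} = -2$ ($Y{\left(f \right)} = -3 + \left(0 + 1\right) = -3 + 1 = -2$)
$A = -114$ ($A = -106 + 4 \left(-2\right) = -106 - 8 = -114$)
$\left(\left(43 + 38\right) \left(12 + 19\right) - 47\right)^{2} - A = \left(\left(43 + 38\right) \left(12 + 19\right) - 47\right)^{2} - -114 = \left(81 \cdot 31 - 47\right)^{2} + 114 = \left(2511 - 47\right)^{2} + 114 = 2464^{2} + 114 = 6071296 + 114 = 6071410$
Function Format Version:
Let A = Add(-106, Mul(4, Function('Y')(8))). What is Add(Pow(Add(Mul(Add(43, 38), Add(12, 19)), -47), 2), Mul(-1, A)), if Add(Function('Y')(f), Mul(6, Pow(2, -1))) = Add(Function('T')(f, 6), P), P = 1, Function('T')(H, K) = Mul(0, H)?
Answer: 6071410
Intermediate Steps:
Function('T')(H, K) = 0
Function('Y')(f) = -2 (Function('Y')(f) = Add(-3, Add(0, 1)) = Add(-3, 1) = -2)
A = -114 (A = Add(-106, Mul(4, -2)) = Add(-106, -8) = -114)
Add(Pow(Add(Mul(Add(43, 38), Add(12, 19)), -47), 2), Mul(-1, A)) = Add(Pow(Add(Mul(Add(43, 38), Add(12, 19)), -47), 2), Mul(-1, -114)) = Add(Pow(Add(Mul(81, 31), -47), 2), 114) = Add(Pow(Add(2511, -47), 2), 114) = Add(Pow(2464, 2), 114) = Add(6071296, 114) = 6071410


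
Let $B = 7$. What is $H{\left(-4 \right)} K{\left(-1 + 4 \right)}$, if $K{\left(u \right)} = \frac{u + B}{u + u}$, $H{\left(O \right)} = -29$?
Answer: $- \frac{145}{3} \approx -48.333$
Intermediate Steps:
$K{\left(u \right)} = \frac{7 + u}{2 u}$ ($K{\left(u \right)} = \frac{u + 7}{u + u} = \frac{7 + u}{2 u}$)
$H{\left(-4 \right)} K{\left(-1 + 4 \right)} = - 29 \frac{7 + \left(-1 + 4\right)}{2 \left(-1 + 4\right)} = - 29 \frac{7 + 3}{2 \cdot 3} = - 29 \cdot \frac{1}{2} \cdot \frac{1}{3} \cdot 10 = \left(-29\right) \frac{5}{3} = - \frac{145}{3}$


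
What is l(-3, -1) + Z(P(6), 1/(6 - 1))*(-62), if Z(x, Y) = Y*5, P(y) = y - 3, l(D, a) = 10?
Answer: -52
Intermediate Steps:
P(y) = -3 + y
Z(x, Y) = 5*Y
l(-3, -1) + Z(P(6), 1/(6 - 1))*(-62) = 10 + (5/(6 - 1))*(-62) = 10 + (5/5)*(-62) = 10 + (5*(⅕))*(-62) = 10 + 1*(-62) = 10 - 62 = -52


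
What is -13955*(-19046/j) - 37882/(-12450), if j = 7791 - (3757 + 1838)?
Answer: 275760872281/2278350 ≈ 1.2104e+5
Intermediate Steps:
j = 2196 (j = 7791 - 1*5595 = 7791 - 5595 = 2196)
-13955*(-19046/j) - 37882/(-12450) = -13955/(2196/(-19046)) - 37882/(-12450) = -13955/(2196*(-1/19046)) - 37882*(-1/12450) = -13955/(-1098/9523) + 18941/6225 = -13955*(-9523/1098) + 18941/6225 = 132893465/1098 + 18941/6225 = 275760872281/2278350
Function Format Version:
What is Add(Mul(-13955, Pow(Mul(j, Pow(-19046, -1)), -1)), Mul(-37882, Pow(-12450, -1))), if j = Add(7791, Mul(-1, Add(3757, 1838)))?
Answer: Rational(275760872281, 2278350) ≈ 1.2104e+5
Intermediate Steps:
j = 2196 (j = Add(7791, Mul(-1, 5595)) = Add(7791, -5595) = 2196)
Add(Mul(-13955, Pow(Mul(j, Pow(-19046, -1)), -1)), Mul(-37882, Pow(-12450, -1))) = Add(Mul(-13955, Pow(Mul(2196, Pow(-19046, -1)), -1)), Mul(-37882, Pow(-12450, -1))) = Add(Mul(-13955, Pow(Mul(2196, Rational(-1, 19046)), -1)), Mul(-37882, Rational(-1, 12450))) = Add(Mul(-13955, Pow(Rational(-1098, 9523), -1)), Rational(18941, 6225)) = Add(Mul(-13955, Rational(-9523, 1098)), Rational(18941, 6225)) = Add(Rational(132893465, 1098), Rational(18941, 6225)) = Rational(275760872281, 2278350)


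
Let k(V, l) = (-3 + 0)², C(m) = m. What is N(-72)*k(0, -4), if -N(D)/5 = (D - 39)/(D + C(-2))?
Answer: -135/2 ≈ -67.500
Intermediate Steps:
k(V, l) = 9 (k(V, l) = (-3)² = 9)
N(D) = -5*(-39 + D)/(-2 + D) (N(D) = -5*(D - 39)/(D - 2) = -5*(-39 + D)/(-2 + D))
N(-72)*k(0, -4) = (5*(39 - 1*(-72))/(-2 - 72))*9 = (5*(39 + 72)/(-74))*9 = (5*(-1/74)*111)*9 = -15/2*9 = -135/2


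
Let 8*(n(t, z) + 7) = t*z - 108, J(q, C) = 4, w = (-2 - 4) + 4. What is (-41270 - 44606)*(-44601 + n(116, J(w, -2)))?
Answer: 3826935126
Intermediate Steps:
w = -2 (w = -6 + 4 = -2)
n(t, z) = -41/2 + t*z/8 (n(t, z) = -7 + (t*z - 108)/8 = -7 + (-108 + t*z)/8 = -7 + (-27/2 + t*z/8) = -41/2 + t*z/8)
(-41270 - 44606)*(-44601 + n(116, J(w, -2))) = (-41270 - 44606)*(-44601 + (-41/2 + (⅛)*116*4)) = -85876*(-44601 + (-41/2 + 58)) = -85876*(-44601 + 75/2) = -85876*(-89127/2) = 3826935126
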